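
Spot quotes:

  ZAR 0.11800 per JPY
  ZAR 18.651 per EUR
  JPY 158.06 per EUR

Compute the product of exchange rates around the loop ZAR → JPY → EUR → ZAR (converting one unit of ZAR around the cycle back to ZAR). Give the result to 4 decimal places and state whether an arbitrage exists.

Around ZAR → JPY → EUR → ZAR: 1 ÷ 0.11800 ÷ 158.06 × 18.651 = 0.999996
Product ≈ 1 (deviation 0.000%, within rounding noise).

1.0000 (no arbitrage)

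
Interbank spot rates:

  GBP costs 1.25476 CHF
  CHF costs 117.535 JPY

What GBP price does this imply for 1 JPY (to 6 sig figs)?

JPY/GBP = 0.00678066

1 JPY ÷ 117.535 = 0.0085081 CHF
0.0085081 CHF ÷ 1.25476 = 0.00678066 GBP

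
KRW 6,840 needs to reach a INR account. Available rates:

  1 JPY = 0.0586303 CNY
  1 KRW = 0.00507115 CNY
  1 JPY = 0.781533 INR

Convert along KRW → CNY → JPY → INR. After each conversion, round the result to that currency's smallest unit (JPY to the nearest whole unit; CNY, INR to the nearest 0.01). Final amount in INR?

KRW 6,840 × 0.00507115 = CNY 34.69
CNY 34.69 ÷ 0.0586303 = JPY 592
JPY 592 × 0.781533 = INR 462.67

INR 462.67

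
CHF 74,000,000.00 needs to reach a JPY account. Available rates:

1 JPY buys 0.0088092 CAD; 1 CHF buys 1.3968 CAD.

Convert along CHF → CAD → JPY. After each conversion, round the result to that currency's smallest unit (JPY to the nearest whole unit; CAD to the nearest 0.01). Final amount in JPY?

CHF 74,000,000.00 × 1.3968 = CAD 103,363,200.00
CAD 103,363,200.00 ÷ 0.0088092 = JPY 11,733,551,287

JPY 11,733,551,287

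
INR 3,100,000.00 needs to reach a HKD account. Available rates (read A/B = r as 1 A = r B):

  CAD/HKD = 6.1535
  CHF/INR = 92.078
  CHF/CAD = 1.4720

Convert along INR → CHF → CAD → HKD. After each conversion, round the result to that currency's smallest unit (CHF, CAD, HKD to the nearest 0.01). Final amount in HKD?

INR 3,100,000.00 ÷ 92.078 = CHF 33,667.11
CHF 33,667.11 × 1.4720 = CAD 49,557.99
CAD 49,557.99 × 6.1535 = HKD 304,955.09

HKD 304,955.09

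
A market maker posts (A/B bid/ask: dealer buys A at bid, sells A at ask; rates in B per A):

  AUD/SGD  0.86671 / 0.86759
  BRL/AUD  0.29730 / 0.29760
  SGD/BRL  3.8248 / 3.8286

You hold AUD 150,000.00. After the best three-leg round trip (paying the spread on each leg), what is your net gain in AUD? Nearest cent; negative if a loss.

Best loop AUD → BRL → SGD → AUD:
AUD 150,000.00 ÷ 0.29760 (buy BRL at ask) = BRL 504,032.26
BRL 504,032.26 ÷ 3.8286 (buy SGD at ask) = SGD 131,649.23
SGD 131,649.23 ÷ 0.86759 (buy AUD at ask) = AUD 151,741.30

Net profit: AUD 1,741.30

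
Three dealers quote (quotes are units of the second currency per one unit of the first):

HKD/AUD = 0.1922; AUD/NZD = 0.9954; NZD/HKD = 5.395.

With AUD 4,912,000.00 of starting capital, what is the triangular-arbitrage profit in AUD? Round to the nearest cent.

Profit: AUD 157,916.74

Profitable loop is AUD → NZD → HKD → AUD:
AUD 4,912,000.00 × 0.9954 = NZD 4,889,404.80
NZD 4,889,404.80 × 5.395 = HKD 26,378,338.90
HKD 26,378,338.90 × 0.1922 = AUD 5,069,916.74
Profit = AUD 5,069,916.74 − AUD 4,912,000.00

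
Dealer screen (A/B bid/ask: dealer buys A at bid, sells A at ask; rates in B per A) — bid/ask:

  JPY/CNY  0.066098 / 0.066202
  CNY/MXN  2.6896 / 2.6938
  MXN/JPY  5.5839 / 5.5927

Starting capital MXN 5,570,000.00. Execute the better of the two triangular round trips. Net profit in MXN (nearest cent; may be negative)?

Net profit: MXN 14,666.11

Best loop MXN → CNY → JPY → MXN:
MXN 5,570,000.00 ÷ 2.6938 (buy CNY at ask) = CNY 2,067,711.04
CNY 2,067,711.04 ÷ 0.066202 (buy JPY at ask) = JPY 31,233,362
JPY 31,233,362 ÷ 5.5927 (buy MXN at ask) = MXN 5,584,666.11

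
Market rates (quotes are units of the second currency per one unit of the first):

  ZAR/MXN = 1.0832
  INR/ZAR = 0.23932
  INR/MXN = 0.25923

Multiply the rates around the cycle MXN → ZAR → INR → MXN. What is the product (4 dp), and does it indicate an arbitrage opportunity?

1.0000 (no arbitrage)

Around MXN → ZAR → INR → MXN: 1 ÷ 1.0832 ÷ 0.23932 × 0.25923 = 0.999995
Product ≈ 1 (deviation 0.001%, within rounding noise).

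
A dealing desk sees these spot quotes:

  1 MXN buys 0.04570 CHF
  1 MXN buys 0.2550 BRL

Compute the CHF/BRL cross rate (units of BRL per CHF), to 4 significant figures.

1 CHF ÷ 0.04570 = 21.8818 MXN
21.8818 MXN × 0.2550 = 5.57987 BRL

CHF/BRL = 5.580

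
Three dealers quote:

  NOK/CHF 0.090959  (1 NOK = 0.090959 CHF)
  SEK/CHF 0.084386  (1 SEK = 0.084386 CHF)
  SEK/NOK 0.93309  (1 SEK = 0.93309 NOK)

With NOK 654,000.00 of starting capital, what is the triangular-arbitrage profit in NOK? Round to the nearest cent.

Profitable loop is NOK → CHF → SEK → NOK:
NOK 654,000.00 × 0.090959 = CHF 59,487.19
CHF 59,487.19 ÷ 0.084386 = SEK 704,941.41
SEK 704,941.41 × 0.93309 = NOK 657,773.78
Profit = NOK 657,773.78 − NOK 654,000.00

Profit: NOK 3,773.78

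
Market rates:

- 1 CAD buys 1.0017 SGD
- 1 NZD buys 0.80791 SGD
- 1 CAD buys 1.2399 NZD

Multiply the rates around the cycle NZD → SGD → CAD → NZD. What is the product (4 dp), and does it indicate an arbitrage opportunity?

Around NZD → SGD → CAD → NZD: 1 × 0.80791 ÷ 1.0017 × 1.2399 = 1.000028
Product ≈ 1 (deviation 0.003%, within rounding noise).

1.0000 (no arbitrage)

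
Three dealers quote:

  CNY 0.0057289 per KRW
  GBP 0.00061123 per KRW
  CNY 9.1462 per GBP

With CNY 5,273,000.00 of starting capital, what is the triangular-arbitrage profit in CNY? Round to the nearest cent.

Profit: CNY 130,605.78

Profitable loop is CNY → GBP → KRW → CNY:
CNY 5,273,000.00 ÷ 9.1462 = GBP 576,523.58
GBP 576,523.58 ÷ 0.00061123 = KRW 943,218,729
KRW 943,218,729 × 0.0057289 = CNY 5,403,605.78
Profit = CNY 5,403,605.78 − CNY 5,273,000.00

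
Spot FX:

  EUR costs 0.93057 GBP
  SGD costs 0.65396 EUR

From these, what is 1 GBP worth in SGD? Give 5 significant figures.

1 GBP ÷ 0.93057 = 1.07461 EUR
1.07461 EUR ÷ 0.65396 = 1.64324 SGD

GBP/SGD = 1.6432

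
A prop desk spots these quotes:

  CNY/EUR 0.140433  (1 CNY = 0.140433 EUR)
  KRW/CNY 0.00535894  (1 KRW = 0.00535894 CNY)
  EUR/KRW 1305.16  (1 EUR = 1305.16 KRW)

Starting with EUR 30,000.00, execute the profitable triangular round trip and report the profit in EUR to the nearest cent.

Profitable loop is EUR → CNY → KRW → EUR:
EUR 30,000.00 ÷ 0.140433 = CNY 213,625.00
CNY 213,625.00 ÷ 0.00535894 = KRW 39,863,294
KRW 39,863,294 ÷ 1305.16 = EUR 30,542.84
Profit = EUR 30,542.84 − EUR 30,000.00

Profit: EUR 542.84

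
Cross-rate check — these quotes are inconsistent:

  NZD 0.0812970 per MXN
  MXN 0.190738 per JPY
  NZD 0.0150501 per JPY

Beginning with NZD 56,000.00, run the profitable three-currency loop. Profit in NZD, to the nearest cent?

Profit: NZD 1,697.95

Profitable loop is NZD → JPY → MXN → NZD:
NZD 56,000.00 ÷ 0.0150501 = JPY 3,720,906
JPY 3,720,906 × 0.190738 = MXN 709,718.07
MXN 709,718.07 × 0.0812970 = NZD 57,697.95
Profit = NZD 57,697.95 − NZD 56,000.00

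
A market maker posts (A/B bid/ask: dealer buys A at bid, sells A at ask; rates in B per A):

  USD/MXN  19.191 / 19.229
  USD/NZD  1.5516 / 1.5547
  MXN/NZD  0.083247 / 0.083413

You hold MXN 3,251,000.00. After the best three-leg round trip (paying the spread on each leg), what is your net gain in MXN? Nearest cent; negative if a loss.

Best loop MXN → NZD → USD → MXN:
MXN 3,251,000.00 × 0.083247 (sell MXN at bid) = NZD 270,636.00
NZD 270,636.00 ÷ 1.5547 (buy USD at ask) = USD 174,076.03
USD 174,076.03 × 19.191 (sell USD at bid) = MXN 3,340,693.01

Net profit: MXN 89,693.01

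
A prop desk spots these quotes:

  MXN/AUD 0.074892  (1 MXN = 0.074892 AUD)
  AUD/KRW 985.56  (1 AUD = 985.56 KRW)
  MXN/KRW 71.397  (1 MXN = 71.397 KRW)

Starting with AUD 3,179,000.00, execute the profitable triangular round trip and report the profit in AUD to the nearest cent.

Profitable loop is AUD → KRW → MXN → AUD:
AUD 3,179,000.00 × 985.56 = KRW 3,133,095,240
KRW 3,133,095,240 ÷ 71.397 = MXN 43,882,729.53
MXN 43,882,729.53 × 0.074892 = AUD 3,286,465.38
Profit = AUD 3,286,465.38 − AUD 3,179,000.00

Profit: AUD 107,465.38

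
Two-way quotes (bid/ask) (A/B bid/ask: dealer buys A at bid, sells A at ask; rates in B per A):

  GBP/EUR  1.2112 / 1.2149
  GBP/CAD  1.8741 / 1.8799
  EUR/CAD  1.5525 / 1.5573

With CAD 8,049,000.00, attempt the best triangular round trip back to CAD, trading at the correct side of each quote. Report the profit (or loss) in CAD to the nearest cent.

Net profit: CAD 2,089.43

Best loop CAD → GBP → EUR → CAD:
CAD 8,049,000.00 ÷ 1.8799 (buy GBP at ask) = GBP 4,281,610.72
GBP 4,281,610.72 × 1.2112 (sell GBP at bid) = EUR 5,185,886.91
EUR 5,185,886.91 × 1.5525 (sell EUR at bid) = CAD 8,051,089.43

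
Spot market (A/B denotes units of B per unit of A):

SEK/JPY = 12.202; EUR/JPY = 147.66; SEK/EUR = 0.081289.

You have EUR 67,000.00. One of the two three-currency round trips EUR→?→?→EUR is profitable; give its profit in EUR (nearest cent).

Profitable loop is EUR → SEK → JPY → EUR:
EUR 67,000.00 ÷ 0.081289 = SEK 824,219.76
SEK 824,219.76 × 12.202 = JPY 10,057,130
JPY 10,057,130 ÷ 147.66 = EUR 68,110.05
Profit = EUR 68,110.05 − EUR 67,000.00

Profit: EUR 1,110.05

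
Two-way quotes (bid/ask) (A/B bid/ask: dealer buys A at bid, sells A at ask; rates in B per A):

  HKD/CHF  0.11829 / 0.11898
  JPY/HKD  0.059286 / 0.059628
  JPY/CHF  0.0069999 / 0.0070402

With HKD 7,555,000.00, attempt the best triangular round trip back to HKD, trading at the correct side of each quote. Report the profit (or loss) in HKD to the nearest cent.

Best loop HKD → CHF → JPY → HKD:
HKD 7,555,000.00 × 0.11829 (sell HKD at bid) = CHF 893,680.95
CHF 893,680.95 ÷ 0.0070402 (buy JPY at ask) = JPY 126,939,711
JPY 126,939,711 × 0.059286 (sell JPY at bid) = HKD 7,525,747.68

Net result: HKD -29,252.32 (no profitable arbitrage after spreads)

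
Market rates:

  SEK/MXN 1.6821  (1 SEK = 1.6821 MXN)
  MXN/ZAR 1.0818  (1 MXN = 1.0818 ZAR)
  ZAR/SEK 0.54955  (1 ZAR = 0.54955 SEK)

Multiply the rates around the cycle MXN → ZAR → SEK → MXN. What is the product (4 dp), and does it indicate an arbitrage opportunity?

Around MXN → ZAR → SEK → MXN: 1 × 1.0818 × 0.54955 × 1.6821 = 1.000014
Product ≈ 1 (deviation 0.001%, within rounding noise).

1.0000 (no arbitrage)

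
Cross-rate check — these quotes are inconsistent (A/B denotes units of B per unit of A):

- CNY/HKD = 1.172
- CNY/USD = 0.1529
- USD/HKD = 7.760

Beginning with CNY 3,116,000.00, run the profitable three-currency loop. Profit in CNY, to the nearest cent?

Profitable loop is CNY → USD → HKD → CNY:
CNY 3,116,000.00 × 0.1529 = USD 476,436.40
USD 476,436.40 × 7.760 = HKD 3,697,146.46
HKD 3,697,146.46 ÷ 1.172 = CNY 3,154,561.83
Profit = CNY 3,154,561.83 − CNY 3,116,000.00

Profit: CNY 38,561.83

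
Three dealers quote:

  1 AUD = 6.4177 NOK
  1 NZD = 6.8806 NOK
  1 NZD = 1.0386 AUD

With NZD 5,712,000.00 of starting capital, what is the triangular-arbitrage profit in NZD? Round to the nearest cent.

Profitable loop is NZD → NOK → AUD → NZD:
NZD 5,712,000.00 × 6.8806 = NOK 39,301,987.20
NOK 39,301,987.20 ÷ 6.4177 = AUD 6,123,998.82
AUD 6,123,998.82 ÷ 1.0386 = NZD 5,896,397.86
Profit = NZD 5,896,397.86 − NZD 5,712,000.00

Profit: NZD 184,397.86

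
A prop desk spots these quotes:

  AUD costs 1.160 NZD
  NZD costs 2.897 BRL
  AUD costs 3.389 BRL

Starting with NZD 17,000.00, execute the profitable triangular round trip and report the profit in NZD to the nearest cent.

Profitable loop is NZD → AUD → BRL → NZD:
NZD 17,000.00 ÷ 1.160 = AUD 14,655.17
AUD 14,655.17 × 3.389 = BRL 49,666.38
BRL 49,666.38 ÷ 2.897 = NZD 17,144.07
Profit = NZD 17,144.07 − NZD 17,000.00

Profit: NZD 144.07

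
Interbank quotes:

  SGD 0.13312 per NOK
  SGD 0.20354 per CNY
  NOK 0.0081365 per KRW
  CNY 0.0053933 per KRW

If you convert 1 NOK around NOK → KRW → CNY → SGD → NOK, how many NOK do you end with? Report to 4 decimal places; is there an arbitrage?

1.0135 (arbitrage exists)

Around NOK → KRW → CNY → SGD → NOK: 1 ÷ 0.0081365 × 0.0053933 × 0.20354 ÷ 0.13312 = 1.013499
Product > 1; profitable direction is NOK → KRW → CNY → SGD → NOK.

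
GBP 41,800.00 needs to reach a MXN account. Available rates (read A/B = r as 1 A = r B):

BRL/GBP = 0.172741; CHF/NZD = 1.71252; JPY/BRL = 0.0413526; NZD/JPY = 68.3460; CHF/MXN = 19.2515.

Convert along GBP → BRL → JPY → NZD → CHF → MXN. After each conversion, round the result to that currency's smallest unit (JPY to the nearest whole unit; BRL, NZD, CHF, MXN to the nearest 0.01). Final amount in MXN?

GBP 41,800.00 ÷ 0.172741 = BRL 241,980.77
BRL 241,980.77 ÷ 0.0413526 = JPY 5,851,646
JPY 5,851,646 ÷ 68.3460 = NZD 85,617.97
NZD 85,617.97 ÷ 1.71252 = CHF 49,995.31
CHF 49,995.31 × 19.2515 = MXN 962,484.71

MXN 962,484.71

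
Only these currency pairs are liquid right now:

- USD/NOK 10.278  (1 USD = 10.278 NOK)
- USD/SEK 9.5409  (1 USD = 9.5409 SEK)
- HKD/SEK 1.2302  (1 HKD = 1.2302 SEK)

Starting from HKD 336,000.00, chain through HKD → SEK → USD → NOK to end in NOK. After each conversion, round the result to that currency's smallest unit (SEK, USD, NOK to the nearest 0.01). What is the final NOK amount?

HKD 336,000.00 × 1.2302 = SEK 413,347.20
SEK 413,347.20 ÷ 9.5409 = USD 43,323.71
USD 43,323.71 × 10.278 = NOK 445,281.09

NOK 445,281.09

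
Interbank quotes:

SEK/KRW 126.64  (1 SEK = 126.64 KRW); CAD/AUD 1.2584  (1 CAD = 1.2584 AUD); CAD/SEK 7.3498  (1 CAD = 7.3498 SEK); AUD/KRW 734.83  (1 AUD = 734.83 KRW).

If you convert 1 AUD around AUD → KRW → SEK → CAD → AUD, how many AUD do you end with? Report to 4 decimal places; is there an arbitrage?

0.9935 (arbitrage exists)

Around AUD → KRW → SEK → CAD → AUD: 1 × 734.83 ÷ 126.64 ÷ 7.3498 × 1.2584 = 0.993480
Product < 1; profitable direction is AUD → CAD → SEK → KRW → AUD.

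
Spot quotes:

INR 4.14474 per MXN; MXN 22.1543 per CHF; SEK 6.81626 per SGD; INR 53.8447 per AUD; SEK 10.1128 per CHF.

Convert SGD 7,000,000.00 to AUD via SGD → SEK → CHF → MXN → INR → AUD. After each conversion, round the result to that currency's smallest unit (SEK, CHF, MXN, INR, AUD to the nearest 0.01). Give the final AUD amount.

AUD 8,046,094.56

SGD 7,000,000.00 × 6.81626 = SEK 47,713,820.00
SEK 47,713,820.00 ÷ 10.1128 = CHF 4,718,161.14
CHF 4,718,161.14 × 22.1543 = MXN 104,527,557.34
MXN 104,527,557.34 × 4.14474 = INR 433,239,548.01
INR 433,239,548.01 ÷ 53.8447 = AUD 8,046,094.56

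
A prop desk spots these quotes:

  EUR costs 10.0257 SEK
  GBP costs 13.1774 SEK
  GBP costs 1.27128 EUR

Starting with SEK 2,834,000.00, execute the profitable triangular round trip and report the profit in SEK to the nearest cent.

Profit: SEK 96,040.72

Profitable loop is SEK → EUR → GBP → SEK:
SEK 2,834,000.00 ÷ 10.0257 = EUR 282,673.53
EUR 282,673.53 ÷ 1.27128 = GBP 222,353.48
GBP 222,353.48 × 13.1774 = SEK 2,930,040.72
Profit = SEK 2,930,040.72 − SEK 2,834,000.00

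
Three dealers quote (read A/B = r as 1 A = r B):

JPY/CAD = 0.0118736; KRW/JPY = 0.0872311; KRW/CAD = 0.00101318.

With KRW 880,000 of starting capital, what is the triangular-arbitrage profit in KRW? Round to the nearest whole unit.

Profitable loop is KRW → JPY → CAD → KRW:
KRW 880,000 × 0.0872311 = JPY 76,763
JPY 76,763 × 0.0118736 = CAD 911.46
CAD 911.46 ÷ 0.00101318 = KRW 899,601
Profit = KRW 899,601 − KRW 880,000

Profit: KRW 19,601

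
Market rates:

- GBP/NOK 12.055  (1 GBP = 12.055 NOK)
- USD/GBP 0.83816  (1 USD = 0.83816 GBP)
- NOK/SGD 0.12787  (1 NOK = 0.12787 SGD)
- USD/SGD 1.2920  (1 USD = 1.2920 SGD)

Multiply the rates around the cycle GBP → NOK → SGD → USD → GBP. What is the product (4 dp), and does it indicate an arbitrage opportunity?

1.0000 (no arbitrage)

Around GBP → NOK → SGD → USD → GBP: 1 × 12.055 × 0.12787 ÷ 1.2920 × 0.83816 = 1.000001
Product ≈ 1 (deviation 0.000%, within rounding noise).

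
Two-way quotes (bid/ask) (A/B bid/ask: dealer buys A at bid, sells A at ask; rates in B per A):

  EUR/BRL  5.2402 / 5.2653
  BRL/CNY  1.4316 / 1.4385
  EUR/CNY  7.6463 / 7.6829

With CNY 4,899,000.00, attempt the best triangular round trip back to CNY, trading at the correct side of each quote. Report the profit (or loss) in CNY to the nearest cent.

Net profit: CNY 46,677.41

Best loop CNY → BRL → EUR → CNY:
CNY 4,899,000.00 ÷ 1.4385 (buy BRL at ask) = BRL 3,405,630.87
BRL 3,405,630.87 ÷ 5.2653 (buy EUR at ask) = EUR 646,806.61
EUR 646,806.61 × 7.6463 (sell EUR at bid) = CNY 4,945,677.41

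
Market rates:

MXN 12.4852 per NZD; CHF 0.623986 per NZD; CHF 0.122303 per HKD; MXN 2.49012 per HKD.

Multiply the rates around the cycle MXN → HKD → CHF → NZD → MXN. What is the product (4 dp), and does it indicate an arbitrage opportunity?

Around MXN → HKD → CHF → NZD → MXN: 1 ÷ 2.49012 × 0.122303 ÷ 0.623986 × 12.4852 = 0.982737
Product < 1; profitable direction is MXN → NZD → CHF → HKD → MXN.

0.9827 (arbitrage exists)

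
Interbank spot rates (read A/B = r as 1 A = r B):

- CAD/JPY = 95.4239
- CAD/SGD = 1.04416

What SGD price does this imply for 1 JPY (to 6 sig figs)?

JPY/SGD = 0.0109423

1 JPY ÷ 95.4239 = 0.0104796 CAD
0.0104796 CAD × 1.04416 = 0.0109423 SGD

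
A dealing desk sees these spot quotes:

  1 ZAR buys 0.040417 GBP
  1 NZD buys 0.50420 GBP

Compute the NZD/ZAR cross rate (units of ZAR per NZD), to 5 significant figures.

1 NZD × 0.50420 = 0.5042 GBP
0.5042 GBP ÷ 0.040417 = 12.4749 ZAR

NZD/ZAR = 12.475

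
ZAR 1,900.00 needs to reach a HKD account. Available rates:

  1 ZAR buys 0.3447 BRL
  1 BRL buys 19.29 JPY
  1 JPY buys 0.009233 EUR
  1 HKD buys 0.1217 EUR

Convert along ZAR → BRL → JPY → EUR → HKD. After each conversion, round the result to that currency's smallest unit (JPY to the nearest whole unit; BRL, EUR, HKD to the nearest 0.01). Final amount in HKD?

ZAR 1,900.00 × 0.3447 = BRL 654.93
BRL 654.93 × 19.29 = JPY 12,634
JPY 12,634 × 0.009233 = EUR 116.65
EUR 116.65 ÷ 0.1217 = HKD 958.50

HKD 958.50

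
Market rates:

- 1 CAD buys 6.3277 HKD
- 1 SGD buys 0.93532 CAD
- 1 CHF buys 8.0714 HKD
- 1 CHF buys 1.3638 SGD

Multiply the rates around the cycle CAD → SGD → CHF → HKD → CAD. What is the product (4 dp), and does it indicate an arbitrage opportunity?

Around CAD → SGD → CHF → HKD → CAD: 1 ÷ 0.93532 ÷ 1.3638 × 8.0714 ÷ 6.3277 = 0.999982
Product ≈ 1 (deviation 0.002%, within rounding noise).

1.0000 (no arbitrage)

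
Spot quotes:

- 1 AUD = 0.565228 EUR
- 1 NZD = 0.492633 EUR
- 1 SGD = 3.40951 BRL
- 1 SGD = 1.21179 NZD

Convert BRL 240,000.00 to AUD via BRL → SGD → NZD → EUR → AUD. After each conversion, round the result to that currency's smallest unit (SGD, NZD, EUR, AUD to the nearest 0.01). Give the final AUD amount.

AUD 74,344.09

BRL 240,000.00 ÷ 3.40951 = SGD 70,391.35
SGD 70,391.35 × 1.21179 = NZD 85,299.53
NZD 85,299.53 × 0.492633 = EUR 42,021.36
EUR 42,021.36 ÷ 0.565228 = AUD 74,344.09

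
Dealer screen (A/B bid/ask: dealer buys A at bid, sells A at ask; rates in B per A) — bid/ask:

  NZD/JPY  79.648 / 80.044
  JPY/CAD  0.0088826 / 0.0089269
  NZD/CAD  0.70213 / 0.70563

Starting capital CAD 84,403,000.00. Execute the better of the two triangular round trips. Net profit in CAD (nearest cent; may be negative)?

Best loop CAD → NZD → JPY → CAD:
CAD 84,403,000.00 ÷ 0.70563 (buy NZD at ask) = NZD 119,613,678.56
NZD 119,613,678.56 × 79.648 (sell NZD at bid) = JPY 9,526,990,270
JPY 9,526,990,270 × 0.0088826 (sell JPY at bid) = CAD 84,624,443.77

Net profit: CAD 221,443.77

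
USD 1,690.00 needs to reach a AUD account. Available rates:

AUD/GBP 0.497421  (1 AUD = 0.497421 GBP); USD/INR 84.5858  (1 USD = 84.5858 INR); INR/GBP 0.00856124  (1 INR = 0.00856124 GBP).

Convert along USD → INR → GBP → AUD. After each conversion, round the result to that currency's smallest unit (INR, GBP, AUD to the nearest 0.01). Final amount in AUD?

USD 1,690.00 × 84.5858 = INR 142,950.00
INR 142,950.00 × 0.00856124 = GBP 1,223.83
GBP 1,223.83 ÷ 0.497421 = AUD 2,460.35

AUD 2,460.35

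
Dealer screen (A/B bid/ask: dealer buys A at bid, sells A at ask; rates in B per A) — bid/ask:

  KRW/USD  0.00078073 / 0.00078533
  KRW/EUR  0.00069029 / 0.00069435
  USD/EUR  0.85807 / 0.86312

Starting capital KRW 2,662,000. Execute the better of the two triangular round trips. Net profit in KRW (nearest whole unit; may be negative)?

Best loop KRW → EUR → USD → KRW:
KRW 2,662,000 × 0.00069029 (sell KRW at bid) = EUR 1,837.55
EUR 1,837.55 ÷ 0.86312 (buy USD at ask) = USD 2,128.96
USD 2,128.96 ÷ 0.00078533 (buy KRW at ask) = KRW 2,710,917

Net profit: KRW 48,917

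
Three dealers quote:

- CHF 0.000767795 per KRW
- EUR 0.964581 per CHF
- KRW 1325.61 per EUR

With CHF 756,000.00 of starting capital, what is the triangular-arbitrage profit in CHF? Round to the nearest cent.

Profit: CHF 14,055.53

Profitable loop is CHF → KRW → EUR → CHF:
CHF 756,000.00 ÷ 0.000767795 = KRW 984,637,827
KRW 984,637,827 ÷ 1325.61 = EUR 742,780.93
EUR 742,780.93 ÷ 0.964581 = CHF 770,055.53
Profit = CHF 770,055.53 − CHF 756,000.00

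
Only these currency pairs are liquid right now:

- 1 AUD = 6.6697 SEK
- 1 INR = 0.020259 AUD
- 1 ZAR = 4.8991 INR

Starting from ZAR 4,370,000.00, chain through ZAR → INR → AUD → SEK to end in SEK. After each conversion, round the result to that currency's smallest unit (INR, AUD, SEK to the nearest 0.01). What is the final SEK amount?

SEK 2,892,824.24

ZAR 4,370,000.00 × 4.8991 = INR 21,409,067.00
INR 21,409,067.00 × 0.020259 = AUD 433,726.29
AUD 433,726.29 × 6.6697 = SEK 2,892,824.24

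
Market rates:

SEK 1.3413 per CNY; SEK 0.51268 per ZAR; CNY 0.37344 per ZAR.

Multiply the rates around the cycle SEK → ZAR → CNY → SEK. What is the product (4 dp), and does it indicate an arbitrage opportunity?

Around SEK → ZAR → CNY → SEK: 1 ÷ 0.51268 × 0.37344 × 1.3413 = 0.977013
Product < 1; profitable direction is SEK → CNY → ZAR → SEK.

0.9770 (arbitrage exists)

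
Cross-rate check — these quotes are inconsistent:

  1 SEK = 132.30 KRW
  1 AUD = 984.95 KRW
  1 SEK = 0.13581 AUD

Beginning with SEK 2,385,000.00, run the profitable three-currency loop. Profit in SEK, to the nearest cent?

Profitable loop is SEK → AUD → KRW → SEK:
SEK 2,385,000.00 × 0.13581 = AUD 323,906.85
AUD 323,906.85 × 984.95 = KRW 319,032,052
KRW 319,032,052 ÷ 132.30 = SEK 2,411,428.96
Profit = SEK 2,411,428.96 − SEK 2,385,000.00

Profit: SEK 26,428.96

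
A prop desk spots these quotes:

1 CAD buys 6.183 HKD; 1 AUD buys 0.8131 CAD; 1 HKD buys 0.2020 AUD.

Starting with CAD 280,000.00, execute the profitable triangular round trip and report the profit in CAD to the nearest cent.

Profit: CAD 4,349.59

Profitable loop is CAD → HKD → AUD → CAD:
CAD 280,000.00 × 6.183 = HKD 1,731,240.00
HKD 1,731,240.00 × 0.2020 = AUD 349,710.48
AUD 349,710.48 × 0.8131 = CAD 284,349.59
Profit = CAD 284,349.59 − CAD 280,000.00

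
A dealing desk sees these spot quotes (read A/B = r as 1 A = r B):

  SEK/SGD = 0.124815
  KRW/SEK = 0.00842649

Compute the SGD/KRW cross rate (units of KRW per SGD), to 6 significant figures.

1 SGD ÷ 0.124815 = 8.01186 SEK
8.01186 SEK ÷ 0.00842649 = 950.794 KRW

SGD/KRW = 950.794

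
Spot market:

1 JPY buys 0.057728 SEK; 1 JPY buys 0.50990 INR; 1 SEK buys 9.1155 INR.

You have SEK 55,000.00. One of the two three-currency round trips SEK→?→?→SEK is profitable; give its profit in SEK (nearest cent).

Profit: SEK 1,760.30

Profitable loop is SEK → INR → JPY → SEK:
SEK 55,000.00 × 9.1155 = INR 501,352.50
INR 501,352.50 ÷ 0.50990 = JPY 983,237
JPY 983,237 × 0.057728 = SEK 56,760.30
Profit = SEK 56,760.30 − SEK 55,000.00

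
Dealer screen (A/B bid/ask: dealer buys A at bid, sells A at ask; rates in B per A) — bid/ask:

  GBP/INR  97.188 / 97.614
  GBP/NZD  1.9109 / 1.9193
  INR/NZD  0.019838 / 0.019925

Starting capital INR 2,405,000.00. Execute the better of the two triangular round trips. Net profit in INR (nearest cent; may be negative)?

Net profit: INR 10,921.11

Best loop INR → NZD → GBP → INR:
INR 2,405,000.00 × 0.019838 (sell INR at bid) = NZD 47,710.39
NZD 47,710.39 ÷ 1.9193 (buy GBP at ask) = GBP 24,858.22
GBP 24,858.22 × 97.188 (sell GBP at bid) = INR 2,415,921.11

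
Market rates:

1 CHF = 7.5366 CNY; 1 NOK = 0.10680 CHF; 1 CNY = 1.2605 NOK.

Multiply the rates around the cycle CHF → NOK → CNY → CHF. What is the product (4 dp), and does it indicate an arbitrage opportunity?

Around CHF → NOK → CNY → CHF: 1 ÷ 0.10680 ÷ 1.2605 ÷ 7.5366 = 0.985622
Product < 1; profitable direction is CHF → CNY → NOK → CHF.

0.9856 (arbitrage exists)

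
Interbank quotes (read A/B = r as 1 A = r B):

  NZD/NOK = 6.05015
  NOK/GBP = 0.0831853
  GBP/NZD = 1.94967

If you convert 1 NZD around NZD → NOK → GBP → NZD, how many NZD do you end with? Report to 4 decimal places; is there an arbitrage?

Around NZD → NOK → GBP → NZD: 1 × 6.05015 × 0.0831853 × 1.94967 = 0.981237
Product < 1; profitable direction is NZD → GBP → NOK → NZD.

0.9812 (arbitrage exists)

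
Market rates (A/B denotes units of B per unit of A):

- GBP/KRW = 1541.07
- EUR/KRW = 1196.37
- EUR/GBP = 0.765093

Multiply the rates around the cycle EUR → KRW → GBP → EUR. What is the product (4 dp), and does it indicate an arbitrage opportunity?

Around EUR → KRW → GBP → EUR: 1 × 1196.37 ÷ 1541.07 ÷ 0.765093 = 1.014680
Product > 1; profitable direction is EUR → KRW → GBP → EUR.

1.0147 (arbitrage exists)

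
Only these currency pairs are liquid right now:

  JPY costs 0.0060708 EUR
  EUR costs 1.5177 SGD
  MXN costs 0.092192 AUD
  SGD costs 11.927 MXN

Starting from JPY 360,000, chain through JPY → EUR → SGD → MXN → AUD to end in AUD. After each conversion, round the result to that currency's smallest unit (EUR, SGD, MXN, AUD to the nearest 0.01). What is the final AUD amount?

JPY 360,000 × 0.0060708 = EUR 2,185.49
EUR 2,185.49 × 1.5177 = SGD 3,316.92
SGD 3,316.92 × 11.927 = MXN 39,560.90
MXN 39,560.90 × 0.092192 = AUD 3,647.20

AUD 3,647.20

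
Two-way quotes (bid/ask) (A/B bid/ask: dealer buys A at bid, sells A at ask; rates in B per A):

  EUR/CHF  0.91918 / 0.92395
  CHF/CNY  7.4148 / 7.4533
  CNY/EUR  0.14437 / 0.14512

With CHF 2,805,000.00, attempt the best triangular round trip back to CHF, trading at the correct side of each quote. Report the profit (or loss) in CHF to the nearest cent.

Best loop CHF → EUR → CNY → CHF:
CHF 2,805,000.00 ÷ 0.92395 (buy EUR at ask) = EUR 3,035,878.56
EUR 3,035,878.56 ÷ 0.14512 (buy CNY at ask) = CNY 20,919,780.63
CNY 20,919,780.63 ÷ 7.4533 (buy CHF at ask) = CHF 2,806,780.97

Net profit: CHF 1,780.97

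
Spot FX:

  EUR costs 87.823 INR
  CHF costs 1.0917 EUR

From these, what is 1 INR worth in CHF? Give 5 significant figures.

1 INR ÷ 87.823 = 0.0113865 EUR
0.0113865 EUR ÷ 1.0917 = 0.0104301 CHF

INR/CHF = 0.010430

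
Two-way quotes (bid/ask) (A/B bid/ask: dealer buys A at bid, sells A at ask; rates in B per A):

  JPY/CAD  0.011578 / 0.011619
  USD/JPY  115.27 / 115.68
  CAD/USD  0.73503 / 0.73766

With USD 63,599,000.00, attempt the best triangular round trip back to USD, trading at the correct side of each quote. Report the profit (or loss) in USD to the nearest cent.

Net profit: USD 546,622.07

Best loop USD → CAD → JPY → USD:
USD 63,599,000.00 ÷ 0.73766 (buy CAD at ask) = CAD 86,217,227.45
CAD 86,217,227.45 ÷ 0.011619 (buy JPY at ask) = JPY 7,420,365,561
JPY 7,420,365,561 ÷ 115.68 (buy USD at ask) = USD 64,145,622.07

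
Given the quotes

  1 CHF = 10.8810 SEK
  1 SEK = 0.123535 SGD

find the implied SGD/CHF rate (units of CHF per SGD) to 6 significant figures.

1 SGD ÷ 0.123535 = 8.09487 SEK
8.09487 SEK ÷ 10.8810 = 0.743946 CHF

SGD/CHF = 0.743946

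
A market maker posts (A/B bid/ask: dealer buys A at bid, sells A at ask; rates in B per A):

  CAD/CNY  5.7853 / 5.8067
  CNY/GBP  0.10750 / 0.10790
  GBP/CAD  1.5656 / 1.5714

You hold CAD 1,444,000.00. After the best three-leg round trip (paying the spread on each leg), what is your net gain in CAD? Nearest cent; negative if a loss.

Net profit: CAD 22,660.55

Best loop CAD → GBP → CNY → CAD:
CAD 1,444,000.00 ÷ 1.5714 (buy GBP at ask) = GBP 918,925.80
GBP 918,925.80 ÷ 0.10790 (buy CNY at ask) = CNY 8,516,457.82
CNY 8,516,457.82 ÷ 5.8067 (buy CAD at ask) = CAD 1,466,660.55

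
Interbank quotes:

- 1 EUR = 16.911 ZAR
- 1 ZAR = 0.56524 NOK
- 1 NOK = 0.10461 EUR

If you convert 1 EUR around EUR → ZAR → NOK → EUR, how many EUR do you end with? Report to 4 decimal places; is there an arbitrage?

0.9999 (no arbitrage)

Around EUR → ZAR → NOK → EUR: 1 × 16.911 × 0.56524 × 0.10461 = 0.999943
Product ≈ 1 (deviation 0.006%, within rounding noise).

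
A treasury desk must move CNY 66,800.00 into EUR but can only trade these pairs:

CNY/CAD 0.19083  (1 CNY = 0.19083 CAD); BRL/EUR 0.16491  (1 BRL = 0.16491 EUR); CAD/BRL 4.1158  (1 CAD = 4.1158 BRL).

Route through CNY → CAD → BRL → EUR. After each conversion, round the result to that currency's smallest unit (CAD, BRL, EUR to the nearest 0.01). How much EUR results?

EUR 8,652.15

CNY 66,800.00 × 0.19083 = CAD 12,747.44
CAD 12,747.44 × 4.1158 = BRL 52,465.91
BRL 52,465.91 × 0.16491 = EUR 8,652.15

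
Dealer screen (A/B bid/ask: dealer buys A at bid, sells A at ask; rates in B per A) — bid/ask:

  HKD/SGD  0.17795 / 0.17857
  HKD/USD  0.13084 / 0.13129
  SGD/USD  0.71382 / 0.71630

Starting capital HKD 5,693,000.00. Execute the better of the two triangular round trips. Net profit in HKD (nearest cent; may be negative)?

Net profit: HKD 130,422.09

Best loop HKD → USD → SGD → HKD:
HKD 5,693,000.00 × 0.13084 (sell HKD at bid) = USD 744,872.12
USD 744,872.12 ÷ 0.71630 (buy SGD at ask) = SGD 1,039,888.48
SGD 1,039,888.48 ÷ 0.17857 (buy HKD at ask) = HKD 5,823,422.09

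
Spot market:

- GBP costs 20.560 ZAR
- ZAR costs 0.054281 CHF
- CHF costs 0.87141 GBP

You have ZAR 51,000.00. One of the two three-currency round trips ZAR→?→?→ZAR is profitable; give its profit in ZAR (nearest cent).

Profit: ZAR 1,441.69

Profitable loop is ZAR → GBP → CHF → ZAR:
ZAR 51,000.00 ÷ 20.560 = GBP 2,480.54
GBP 2,480.54 ÷ 0.87141 = CHF 2,846.59
CHF 2,846.59 ÷ 0.054281 = ZAR 52,441.69
Profit = ZAR 52,441.69 − ZAR 51,000.00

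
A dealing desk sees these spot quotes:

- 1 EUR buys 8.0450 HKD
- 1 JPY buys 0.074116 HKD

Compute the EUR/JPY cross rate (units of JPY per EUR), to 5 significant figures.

EUR/JPY = 108.55

1 EUR × 8.0450 = 8.045 HKD
8.045 HKD ÷ 0.074116 = 108.546 JPY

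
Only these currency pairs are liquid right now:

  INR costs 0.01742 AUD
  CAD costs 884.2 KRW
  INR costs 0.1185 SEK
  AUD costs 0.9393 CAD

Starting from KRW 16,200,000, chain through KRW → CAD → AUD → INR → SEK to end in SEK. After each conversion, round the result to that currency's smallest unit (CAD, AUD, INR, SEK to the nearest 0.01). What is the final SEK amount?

SEK 132,687.62

KRW 16,200,000 ÷ 884.2 = CAD 18,321.65
CAD 18,321.65 ÷ 0.9393 = AUD 19,505.64
AUD 19,505.64 ÷ 0.01742 = INR 1,119,726.75
INR 1,119,726.75 × 0.1185 = SEK 132,687.62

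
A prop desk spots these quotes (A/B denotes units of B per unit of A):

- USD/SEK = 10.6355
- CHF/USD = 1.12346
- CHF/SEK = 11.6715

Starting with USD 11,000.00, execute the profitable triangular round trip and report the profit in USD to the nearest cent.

Profit: USD 261.12

Profitable loop is USD → SEK → CHF → USD:
USD 11,000.00 × 10.6355 = SEK 116,990.50
SEK 116,990.50 ÷ 11.6715 = CHF 10,023.60
CHF 10,023.60 × 1.12346 = USD 11,261.12
Profit = USD 11,261.12 − USD 11,000.00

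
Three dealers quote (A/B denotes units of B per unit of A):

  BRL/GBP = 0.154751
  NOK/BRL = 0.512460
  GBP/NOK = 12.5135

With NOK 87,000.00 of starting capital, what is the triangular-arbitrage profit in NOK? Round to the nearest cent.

Profitable loop is NOK → GBP → BRL → NOK:
NOK 87,000.00 ÷ 12.5135 = GBP 6,952.49
GBP 6,952.49 ÷ 0.154751 = BRL 44,926.96
BRL 44,926.96 ÷ 0.512460 = NOK 87,669.19
Profit = NOK 87,669.19 − NOK 87,000.00

Profit: NOK 669.19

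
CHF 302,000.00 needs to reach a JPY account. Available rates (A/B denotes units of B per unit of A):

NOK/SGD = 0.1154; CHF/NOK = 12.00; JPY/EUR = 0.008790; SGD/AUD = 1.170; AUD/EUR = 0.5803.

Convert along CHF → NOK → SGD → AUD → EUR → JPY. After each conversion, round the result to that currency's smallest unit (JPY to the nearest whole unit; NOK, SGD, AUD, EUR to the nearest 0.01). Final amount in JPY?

CHF 302,000.00 × 12.00 = NOK 3,624,000.00
NOK 3,624,000.00 × 0.1154 = SGD 418,209.60
SGD 418,209.60 × 1.170 = AUD 489,305.23
AUD 489,305.23 × 0.5803 = EUR 283,943.82
EUR 283,943.82 ÷ 0.008790 = JPY 32,303,051

JPY 32,303,051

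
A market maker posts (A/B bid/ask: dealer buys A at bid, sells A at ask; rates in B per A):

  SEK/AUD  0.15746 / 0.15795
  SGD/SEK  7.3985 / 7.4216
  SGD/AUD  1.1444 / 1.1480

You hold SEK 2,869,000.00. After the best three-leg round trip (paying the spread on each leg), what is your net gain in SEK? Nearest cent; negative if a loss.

Net profit: SEK 42,404.74

Best loop SEK → AUD → SGD → SEK:
SEK 2,869,000.00 × 0.15746 (sell SEK at bid) = AUD 451,752.74
AUD 451,752.74 ÷ 1.1480 (buy SGD at ask) = SGD 393,512.84
SGD 393,512.84 × 7.3985 (sell SGD at bid) = SEK 2,911,404.74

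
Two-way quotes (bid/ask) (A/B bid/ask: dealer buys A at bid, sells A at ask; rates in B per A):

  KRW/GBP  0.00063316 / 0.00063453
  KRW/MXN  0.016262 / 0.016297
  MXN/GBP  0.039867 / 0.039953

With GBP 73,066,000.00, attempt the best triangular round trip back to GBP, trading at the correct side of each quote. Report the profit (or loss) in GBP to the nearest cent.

Net profit: GBP 1,587,587.97

Best loop GBP → KRW → MXN → GBP:
GBP 73,066,000.00 ÷ 0.00063453 (buy KRW at ask) = KRW 115,149,795,912
KRW 115,149,795,912 × 0.016262 (sell KRW at bid) = MXN 1,872,565,981.12
MXN 1,872,565,981.12 × 0.039867 (sell MXN at bid) = GBP 74,653,587.97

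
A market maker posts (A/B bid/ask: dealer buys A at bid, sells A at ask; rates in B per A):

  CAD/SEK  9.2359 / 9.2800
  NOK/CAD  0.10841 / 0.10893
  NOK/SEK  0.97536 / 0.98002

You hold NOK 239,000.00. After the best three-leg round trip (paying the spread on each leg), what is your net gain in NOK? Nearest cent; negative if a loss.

Best loop NOK → CAD → SEK → NOK:
NOK 239,000.00 × 0.10841 (sell NOK at bid) = CAD 25,909.99
CAD 25,909.99 × 9.2359 (sell CAD at bid) = SEK 239,302.08
SEK 239,302.08 ÷ 0.98002 (buy NOK at ask) = NOK 244,180.81

Net profit: NOK 5,180.81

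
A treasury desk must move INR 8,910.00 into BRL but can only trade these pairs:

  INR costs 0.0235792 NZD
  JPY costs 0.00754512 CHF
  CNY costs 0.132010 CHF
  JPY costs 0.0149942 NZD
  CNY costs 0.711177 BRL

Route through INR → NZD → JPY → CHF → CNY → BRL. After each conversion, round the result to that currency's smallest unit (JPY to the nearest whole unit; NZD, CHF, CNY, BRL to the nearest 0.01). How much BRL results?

INR 8,910.00 × 0.0235792 = NZD 210.09
NZD 210.09 ÷ 0.0149942 = JPY 14,011
JPY 14,011 × 0.00754512 = CHF 105.71
CHF 105.71 ÷ 0.132010 = CNY 800.77
CNY 800.77 × 0.711177 = BRL 569.49

BRL 569.49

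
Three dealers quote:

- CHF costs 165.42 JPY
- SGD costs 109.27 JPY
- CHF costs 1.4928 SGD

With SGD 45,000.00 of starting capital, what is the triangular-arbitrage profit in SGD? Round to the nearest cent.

Profitable loop is SGD → CHF → JPY → SGD:
SGD 45,000.00 ÷ 1.4928 = CHF 30,144.69
CHF 30,144.69 × 165.42 = JPY 4,986,535
JPY 4,986,535 ÷ 109.27 = SGD 45,634.99
Profit = SGD 45,634.99 − SGD 45,000.00

Profit: SGD 634.99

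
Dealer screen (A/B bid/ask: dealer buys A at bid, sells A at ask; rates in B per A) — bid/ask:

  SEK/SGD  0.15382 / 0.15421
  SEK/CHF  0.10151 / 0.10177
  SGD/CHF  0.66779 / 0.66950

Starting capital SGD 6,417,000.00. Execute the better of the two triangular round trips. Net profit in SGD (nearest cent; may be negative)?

Net profit: SGD 59,867.06

Best loop SGD → CHF → SEK → SGD:
SGD 6,417,000.00 × 0.66779 (sell SGD at bid) = CHF 4,285,208.43
CHF 4,285,208.43 ÷ 0.10177 (buy SEK at ask) = SEK 42,106,794.05
SEK 42,106,794.05 × 0.15382 (sell SEK at bid) = SGD 6,476,867.06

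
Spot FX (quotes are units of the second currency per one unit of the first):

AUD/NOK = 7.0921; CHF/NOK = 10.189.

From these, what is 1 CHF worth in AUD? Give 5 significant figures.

1 CHF × 10.189 = 10.189 NOK
10.189 NOK ÷ 7.0921 = 1.43667 AUD

CHF/AUD = 1.4367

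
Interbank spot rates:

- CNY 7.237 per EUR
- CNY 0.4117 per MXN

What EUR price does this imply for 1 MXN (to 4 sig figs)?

MXN/EUR = 0.05689

1 MXN × 0.4117 = 0.4117 CNY
0.4117 CNY ÷ 7.237 = 0.0568882 EUR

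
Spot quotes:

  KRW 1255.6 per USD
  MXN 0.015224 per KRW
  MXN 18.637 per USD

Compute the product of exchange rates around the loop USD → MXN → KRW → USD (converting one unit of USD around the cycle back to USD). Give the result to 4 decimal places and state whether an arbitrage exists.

Around USD → MXN → KRW → USD: 1 × 18.637 ÷ 0.015224 ÷ 1255.6 = 0.974980
Product < 1; profitable direction is USD → KRW → MXN → USD.

0.9750 (arbitrage exists)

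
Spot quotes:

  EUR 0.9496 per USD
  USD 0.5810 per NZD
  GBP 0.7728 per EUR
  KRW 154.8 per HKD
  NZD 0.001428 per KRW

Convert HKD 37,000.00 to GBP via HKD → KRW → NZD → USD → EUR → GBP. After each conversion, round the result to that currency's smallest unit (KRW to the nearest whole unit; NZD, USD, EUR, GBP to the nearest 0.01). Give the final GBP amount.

HKD 37,000.00 × 154.8 = KRW 5,727,600
KRW 5,727,600 × 0.001428 = NZD 8,179.01
NZD 8,179.01 × 0.5810 = USD 4,752.00
USD 4,752.00 × 0.9496 = EUR 4,512.50
EUR 4,512.50 × 0.7728 = GBP 3,487.26

GBP 3,487.26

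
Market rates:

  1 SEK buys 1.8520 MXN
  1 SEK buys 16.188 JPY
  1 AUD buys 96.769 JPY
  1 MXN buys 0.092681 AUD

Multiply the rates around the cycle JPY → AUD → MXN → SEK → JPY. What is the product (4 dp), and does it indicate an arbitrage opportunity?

Around JPY → AUD → MXN → SEK → JPY: 1 ÷ 96.769 ÷ 0.092681 ÷ 1.8520 × 16.188 = 0.974597
Product < 1; profitable direction is JPY → SEK → MXN → AUD → JPY.

0.9746 (arbitrage exists)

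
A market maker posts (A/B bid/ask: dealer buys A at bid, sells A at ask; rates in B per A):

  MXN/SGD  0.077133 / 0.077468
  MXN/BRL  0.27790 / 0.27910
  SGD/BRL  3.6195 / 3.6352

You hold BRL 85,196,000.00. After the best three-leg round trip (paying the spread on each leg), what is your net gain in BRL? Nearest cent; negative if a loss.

Best loop BRL → MXN → SGD → BRL:
BRL 85,196,000.00 ÷ 0.27910 (buy MXN at ask) = MXN 305,252,597.64
MXN 305,252,597.64 × 0.077133 (sell MXN at bid) = SGD 23,545,048.61
SGD 23,545,048.61 × 3.6195 (sell SGD at bid) = BRL 85,221,303.46

Net profit: BRL 25,303.46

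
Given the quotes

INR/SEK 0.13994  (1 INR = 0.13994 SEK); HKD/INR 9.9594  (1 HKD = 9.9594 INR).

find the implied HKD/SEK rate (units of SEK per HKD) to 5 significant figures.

HKD/SEK = 1.3937

1 HKD × 9.9594 = 9.9594 INR
9.9594 INR × 0.13994 = 1.39372 SEK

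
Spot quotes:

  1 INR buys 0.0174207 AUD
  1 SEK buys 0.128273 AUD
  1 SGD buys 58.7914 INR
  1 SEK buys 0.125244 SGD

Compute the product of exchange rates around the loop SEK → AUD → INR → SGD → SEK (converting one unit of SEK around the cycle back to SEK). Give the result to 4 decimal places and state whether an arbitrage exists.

Around SEK → AUD → INR → SGD → SEK: 1 × 0.128273 ÷ 0.0174207 ÷ 58.7914 ÷ 0.125244 = 0.999998
Product ≈ 1 (deviation 0.000%, within rounding noise).

1.0000 (no arbitrage)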